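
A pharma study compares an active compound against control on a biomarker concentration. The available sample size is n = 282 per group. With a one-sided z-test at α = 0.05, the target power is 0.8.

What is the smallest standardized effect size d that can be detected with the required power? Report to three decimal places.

Required noncentrality: δ = z_{0.05} + z_{0.20} = 1.645 + 0.842 = 2.486.
δ = d·√(n/2) ⇒ d = δ/√(n/2) = 2.486/√(282/2) = 0.2094.

d ≈ 0.209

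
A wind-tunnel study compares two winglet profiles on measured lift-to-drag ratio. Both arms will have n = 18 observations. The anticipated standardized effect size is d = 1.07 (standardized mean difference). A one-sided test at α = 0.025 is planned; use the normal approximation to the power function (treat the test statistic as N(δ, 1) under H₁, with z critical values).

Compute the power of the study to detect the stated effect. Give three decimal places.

Power ≈ 0.894

Noncentrality parameter: δ = d·√(n/2) = 1.07 × √(18/2) = 3.2100
One-sided α = 0.025 → critical value z_{0.025} = 1.960.
Power = Φ(δ − 1.960) = Φ(1.250) = 0.8944.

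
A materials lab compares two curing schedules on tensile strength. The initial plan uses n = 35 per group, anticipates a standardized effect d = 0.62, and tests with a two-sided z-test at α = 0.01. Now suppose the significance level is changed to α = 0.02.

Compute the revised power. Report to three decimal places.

Power ≈ 0.605

δ = d·√(n/2) = 0.62 × √(35/2) = 2.5936 (unchanged). New critical value: z_{0.01} = 2.326.
Revised power = Φ(δ − 2.326) + Φ(−δ − 2.326) = Φ(0.267) + Φ(-4.920) = 0.6054 + 0.0000 = 0.6054.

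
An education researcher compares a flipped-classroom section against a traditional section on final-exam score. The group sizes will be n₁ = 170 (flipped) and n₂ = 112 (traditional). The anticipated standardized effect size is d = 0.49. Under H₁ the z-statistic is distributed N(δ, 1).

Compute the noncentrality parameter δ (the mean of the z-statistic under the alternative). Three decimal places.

δ ≈ 4.026

The noncentrality parameter scales effect size by the design's sample-size factor: δ = d / √(1/n₁ + 1/n₂) = 0.49 / √(1/170 + 1/112) = 4.0263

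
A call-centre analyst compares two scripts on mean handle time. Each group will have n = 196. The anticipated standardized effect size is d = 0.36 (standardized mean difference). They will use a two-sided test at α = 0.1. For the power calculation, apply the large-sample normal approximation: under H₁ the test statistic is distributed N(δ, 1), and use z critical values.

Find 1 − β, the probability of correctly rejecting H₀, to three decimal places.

Power ≈ 0.973

Noncentrality parameter: δ = d·√(n/2) = 0.36 × √(196/2) = 3.5638
Critical value for a two-sided test at α = 0.1: z_{α/2} = 1.645.
Power = Φ(δ − 1.645) + Φ(−δ − 1.645) = Φ(1.919) + Φ(-5.209) = 0.9725 + 0.0000 = 0.9725.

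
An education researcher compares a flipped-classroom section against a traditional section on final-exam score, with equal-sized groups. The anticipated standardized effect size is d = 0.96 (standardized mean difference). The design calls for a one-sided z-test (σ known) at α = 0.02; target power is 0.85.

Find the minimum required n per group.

For power 0.85 need Φ(δ − z_{0.02}) = 0.85, so δ = z_{0.02} + z_{0.15} = 2.054 + 1.036 = 3.090.
δ = d·√(n/2) ⇒ n = 2(δ/d)² = 2 × (3.090 / 0.96)² = 20.72.
Round up to the next whole unit.

n = 21 per group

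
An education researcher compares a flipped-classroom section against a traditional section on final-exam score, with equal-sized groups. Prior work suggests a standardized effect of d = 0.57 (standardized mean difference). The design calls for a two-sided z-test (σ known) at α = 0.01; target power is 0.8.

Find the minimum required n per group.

Set Φ(δ − 2.576) = 0.8; then δ − 2.576 = Φ⁻¹(0.8) = 0.842, giving δ = 3.417.
(Ignoring the negligible lower-tail rejection probability gives the usual closed-form inversion.)
δ = d·√(n/2) ⇒ n = 2(δ/d)² = 2 × (3.417 / 0.57)² = 71.89.
Rounding up, n = 72 per group.

n = 72 per group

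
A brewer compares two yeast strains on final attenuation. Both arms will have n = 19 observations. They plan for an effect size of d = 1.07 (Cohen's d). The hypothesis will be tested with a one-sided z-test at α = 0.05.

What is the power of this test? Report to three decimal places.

Noncentrality parameter: δ = d·√(n/2) = 1.07 × √(19/2) = 3.2980
Critical value for a one-sided test at α = 0.05: z_α = 1.645.
Power = P(Z > 1.645 − δ) = Φ(1.653) = 0.9508.

Power ≈ 0.951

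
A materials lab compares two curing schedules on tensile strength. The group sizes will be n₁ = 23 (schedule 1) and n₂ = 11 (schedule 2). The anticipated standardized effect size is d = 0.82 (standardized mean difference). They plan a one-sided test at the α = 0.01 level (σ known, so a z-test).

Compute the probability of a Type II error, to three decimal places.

β ≈ 0.536

Noncentrality parameter: δ = d / √(1/n₁ + 1/n₂) = 0.82 / √(1/23 + 1/11) = 2.2368
Critical value for a one-sided test at α = 0.01: z_α = 2.326.
Power = P(Z > 2.326 − δ) = Φ(-0.090) = 0.4643.
Type II error: β = 1 − power = 1 − 0.4643 = 0.5357.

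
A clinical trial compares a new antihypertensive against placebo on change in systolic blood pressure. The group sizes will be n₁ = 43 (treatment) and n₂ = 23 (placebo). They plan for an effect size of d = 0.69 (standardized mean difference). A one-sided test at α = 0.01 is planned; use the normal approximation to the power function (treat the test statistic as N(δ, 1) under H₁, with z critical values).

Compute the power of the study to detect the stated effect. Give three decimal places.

Noncentrality parameter: δ = d / √(1/n₁ + 1/n₂) = 0.69 / √(1/43 + 1/23) = 2.6710
Critical value for a one-sided test at α = 0.01: z_α = 2.326.
Power = Φ(δ − 2.326) = Φ(0.345) = 0.6348.

Power ≈ 0.635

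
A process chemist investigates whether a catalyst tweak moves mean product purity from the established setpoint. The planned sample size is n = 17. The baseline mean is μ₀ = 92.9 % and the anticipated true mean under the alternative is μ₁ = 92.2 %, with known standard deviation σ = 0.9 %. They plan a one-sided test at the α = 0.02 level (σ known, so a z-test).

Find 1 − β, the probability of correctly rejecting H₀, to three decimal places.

Standardized effect: d = |μ₁ − μ₀| / σ = |92.2 − 92.9| / 0.9 = 0.7778
Noncentrality parameter: δ = d·√n = 0.7778 × √17 = 3.2069
One-sided α = 0.02 → critical value z_{0.02} = 2.054.
Power = P(Z > 2.054 − δ) = Φ(1.153) = 0.8756.

Power ≈ 0.876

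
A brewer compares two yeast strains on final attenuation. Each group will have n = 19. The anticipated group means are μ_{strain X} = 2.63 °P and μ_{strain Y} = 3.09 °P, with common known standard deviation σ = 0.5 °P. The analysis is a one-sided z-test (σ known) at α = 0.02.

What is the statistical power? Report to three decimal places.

Power ≈ 0.783

Standardized effect: d = |μ_{strain X} − μ_{strain Y}| / σ = |2.63 − 3.09| / 0.5 = 0.9200
Noncentrality parameter: δ = d·√(n/2) = 0.9200 × √(19/2) = 2.8356
Critical value for a one-sided test at α = 0.02: z_α = 2.054.
Power = Φ(δ − 2.054) = Φ(0.782) = 0.7829.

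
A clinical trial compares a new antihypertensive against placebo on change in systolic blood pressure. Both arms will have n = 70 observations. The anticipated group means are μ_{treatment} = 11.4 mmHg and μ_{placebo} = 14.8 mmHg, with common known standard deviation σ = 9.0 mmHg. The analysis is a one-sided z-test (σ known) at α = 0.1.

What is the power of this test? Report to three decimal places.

Power ≈ 0.830

Standardized effect: d = |μ_{treatment} − μ_{placebo}| / σ = |11.4 − 14.8| / 9.0 = 0.3778
Noncentrality parameter: λ = d·√(n/2) = 0.3778 × √(70/2) = 2.2350
One-sided α = 0.1 → critical value z_{0.1} = 1.282.
Power = P(Z > 1.282 − λ) = Φ(0.953) = 0.8298.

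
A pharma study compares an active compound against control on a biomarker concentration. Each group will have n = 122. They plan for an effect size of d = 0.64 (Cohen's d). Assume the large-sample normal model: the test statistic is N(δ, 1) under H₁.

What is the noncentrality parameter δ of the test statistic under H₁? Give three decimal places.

δ ≈ 4.999

The noncentrality parameter scales effect size by the design's sample-size factor: δ = d·√(n/2) = 0.64 × √(122/2) = 4.9986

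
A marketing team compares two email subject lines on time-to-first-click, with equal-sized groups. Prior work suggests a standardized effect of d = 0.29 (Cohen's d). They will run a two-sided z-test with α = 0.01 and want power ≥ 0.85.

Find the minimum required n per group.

n = 311 per group

For power 0.85 need Φ(δ − z_{0.005}) = 0.85, so δ = z_{0.005} + z_{0.15} = 2.576 + 1.036 = 3.612.
(Ignoring the negligible lower-tail rejection probability gives the usual closed-form inversion.)
δ = d·√(n/2) ⇒ n = 2(δ/d)² = 2 × (3.612 / 0.29)² = 310.31.
Rounding up, n = 311 per group.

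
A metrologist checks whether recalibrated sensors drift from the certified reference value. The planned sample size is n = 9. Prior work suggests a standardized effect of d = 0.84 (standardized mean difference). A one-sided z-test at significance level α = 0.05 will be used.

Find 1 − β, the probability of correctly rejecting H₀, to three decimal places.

Noncentrality parameter: δ = d·√n = 0.84 × √9 = 2.5200
One-sided α = 0.05 → critical value z_{0.05} = 1.645.
Power = Φ(δ − 1.645) = Φ(0.875) = 0.8093.

Power ≈ 0.809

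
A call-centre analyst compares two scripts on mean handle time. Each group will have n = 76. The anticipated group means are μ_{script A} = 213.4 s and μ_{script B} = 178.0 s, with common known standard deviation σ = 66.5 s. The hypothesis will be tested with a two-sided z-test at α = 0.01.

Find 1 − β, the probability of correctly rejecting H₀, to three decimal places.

Power ≈ 0.760

Standardized effect: d = |μ_{script A} − μ_{script B}| / σ = |213.4 − 178.0| / 66.5 = 0.5323
Noncentrality parameter: δ = d·√(n/2) = 0.5323 × √(76/2) = 3.2815
Critical value for a two-sided test at α = 0.01: z_{α/2} = 2.576.
Power = Φ(δ − 2.576) + Φ(−δ − 2.576) = Φ(0.706) + Φ(-5.857) = 0.7598 + 0.0000 = 0.7598.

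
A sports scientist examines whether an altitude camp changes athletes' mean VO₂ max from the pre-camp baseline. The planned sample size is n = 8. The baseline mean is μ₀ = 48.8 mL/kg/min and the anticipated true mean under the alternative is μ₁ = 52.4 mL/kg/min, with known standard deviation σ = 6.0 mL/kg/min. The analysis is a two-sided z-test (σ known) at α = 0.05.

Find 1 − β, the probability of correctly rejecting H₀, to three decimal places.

Power ≈ 0.396

Standardized effect: d = |μ₁ − μ₀| / σ = |52.4 − 48.8| / 6.0 = 0.6000
Noncentrality parameter: δ = d·√n = 0.6000 × √8 = 1.6971
Two-sided α = 0.05 → critical value z_{0.025} = 1.960.
Power = Φ(δ − 1.960) + Φ(−δ − 1.960) = Φ(-0.263) + Φ(-3.657) = 0.3963 + 0.0001 = 0.3964.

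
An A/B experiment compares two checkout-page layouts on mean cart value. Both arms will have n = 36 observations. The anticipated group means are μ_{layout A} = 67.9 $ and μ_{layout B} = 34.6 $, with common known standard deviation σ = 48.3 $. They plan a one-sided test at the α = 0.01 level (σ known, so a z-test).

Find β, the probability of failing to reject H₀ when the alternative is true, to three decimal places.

Standardized effect: d = |μ_{layout A} − μ_{layout B}| / σ = |67.9 − 34.6| / 48.3 = 0.6894
Noncentrality parameter: λ = d·√(n/2) = 0.6894 × √(36/2) = 2.9251
Critical value for a one-sided test at α = 0.01: z_α = 2.326.
Power = P(Z > 2.326 − λ) = Φ(0.599) = 0.7253.
Type II error: β = 1 − power = 1 − 0.7253 = 0.2747.

β ≈ 0.275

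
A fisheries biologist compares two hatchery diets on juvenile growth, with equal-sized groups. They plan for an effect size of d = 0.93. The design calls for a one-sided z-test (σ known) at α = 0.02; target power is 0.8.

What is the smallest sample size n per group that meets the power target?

Set Φ(δ − 2.054) = 0.8; then δ − 2.054 = Φ⁻¹(0.8) = 0.842, giving δ = 2.895.
δ = d·√(n/2) ⇒ n = 2(δ/d)² = 2 × (2.895 / 0.93)² = 19.39.
Round up to the next whole unit.

n = 20 per group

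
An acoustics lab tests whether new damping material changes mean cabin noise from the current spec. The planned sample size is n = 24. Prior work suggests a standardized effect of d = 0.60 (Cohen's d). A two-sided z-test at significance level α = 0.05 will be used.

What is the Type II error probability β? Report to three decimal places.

β ≈ 0.164

Noncentrality parameter: δ = d·√n = 0.60 × √24 = 2.9394
Critical value for a two-sided test at α = 0.05: z_{α/2} = 1.960.
Power = Φ(δ − 1.960) + Φ(−δ − 1.960) = Φ(0.979) + Φ(-4.899) = 0.8363 + 0.0000 = 0.8363.
Type II error: β = 1 − power = 1 − 0.8363 = 0.1637.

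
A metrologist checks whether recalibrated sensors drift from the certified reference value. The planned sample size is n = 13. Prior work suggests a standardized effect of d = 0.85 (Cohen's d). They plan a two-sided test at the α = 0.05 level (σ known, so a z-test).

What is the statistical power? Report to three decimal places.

Power ≈ 0.865

Noncentrality parameter: δ = d·√n = 0.85 × √13 = 3.0647
Two-sided α = 0.05 → critical value z_{0.025} = 1.960.
Power = Φ(δ − 1.960) + Φ(−δ − 1.960) = Φ(1.105) + Φ(-5.025) = 0.8654 + 0.0000 = 0.8654.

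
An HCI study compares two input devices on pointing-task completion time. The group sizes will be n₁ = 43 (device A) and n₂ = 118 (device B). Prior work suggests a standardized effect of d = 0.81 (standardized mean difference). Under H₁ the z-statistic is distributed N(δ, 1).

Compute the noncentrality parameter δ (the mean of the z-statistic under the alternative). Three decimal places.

The noncentrality parameter scales effect size by the design's sample-size factor: δ = d / √(1/n₁ + 1/n₂) = 0.81 / √(1/43 + 1/118) = 4.5472

δ ≈ 4.547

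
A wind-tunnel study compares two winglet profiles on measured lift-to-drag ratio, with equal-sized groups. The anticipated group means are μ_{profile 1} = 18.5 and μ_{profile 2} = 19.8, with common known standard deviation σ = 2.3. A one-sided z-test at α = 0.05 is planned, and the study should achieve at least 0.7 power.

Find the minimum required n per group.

n = 30 per group

Standardized effect: d = |μ_{profile 1} − μ_{profile 2}| / σ = |18.5 − 19.8| / 2.3 = 0.5652
Set Φ(δ − 1.645) = 0.7; then δ − 1.645 = Φ⁻¹(0.7) = 0.524, giving δ = 2.169.
δ = d·√(n/2) ⇒ n = 2(δ/d)² = 2 × (2.169 / 0.5652)² = 29.46.
Rounding up, n = 30 per group.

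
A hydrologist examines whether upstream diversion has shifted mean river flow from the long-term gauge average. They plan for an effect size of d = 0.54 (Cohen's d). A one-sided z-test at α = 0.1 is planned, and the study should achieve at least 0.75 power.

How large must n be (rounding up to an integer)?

For power 0.75 need Φ(δ − z_{0.1}) = 0.75, so δ = z_{0.1} + z_{0.25} = 1.282 + 0.674 = 1.956.
δ = d·√n ⇒ n = (δ/d)² = (1.956 / 0.54)² = 13.12.
Round up to the next whole unit.

n = 14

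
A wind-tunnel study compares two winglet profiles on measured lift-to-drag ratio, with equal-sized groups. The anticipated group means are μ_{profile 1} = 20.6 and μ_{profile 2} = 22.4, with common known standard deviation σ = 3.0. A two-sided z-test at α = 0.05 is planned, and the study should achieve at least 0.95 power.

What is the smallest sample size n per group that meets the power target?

Standardized effect: d = |μ_{profile 1} − μ_{profile 2}| / σ = |20.6 − 22.4| / 3.0 = 0.6000
For power 0.95 need Φ(δ − z_{0.025}) = 0.95, so δ = z_{0.025} + z_{0.05} = 1.960 + 1.645 = 3.605.
(Ignoring the negligible lower-tail rejection probability gives the usual closed-form inversion.)
δ = d·√(n/2) ⇒ n = 2(δ/d)² = 2 × (3.605 / 0.6000)² = 72.19.
Rounding up, n = 73 per group.

n = 73 per group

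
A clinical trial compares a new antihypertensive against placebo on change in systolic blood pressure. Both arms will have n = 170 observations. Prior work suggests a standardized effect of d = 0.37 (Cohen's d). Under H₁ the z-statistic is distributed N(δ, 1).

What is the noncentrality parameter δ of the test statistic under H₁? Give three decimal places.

The noncentrality parameter scales effect size by the design's sample-size factor: δ = d·√(n/2) = 0.37 × √(170/2) = 3.4112

δ ≈ 3.411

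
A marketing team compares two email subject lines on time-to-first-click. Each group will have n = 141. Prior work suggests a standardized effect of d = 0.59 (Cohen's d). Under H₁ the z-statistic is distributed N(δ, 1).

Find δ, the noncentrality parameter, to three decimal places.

δ = d·√(n/2) = 0.59 × √(141/2) = 4.9539

δ ≈ 4.954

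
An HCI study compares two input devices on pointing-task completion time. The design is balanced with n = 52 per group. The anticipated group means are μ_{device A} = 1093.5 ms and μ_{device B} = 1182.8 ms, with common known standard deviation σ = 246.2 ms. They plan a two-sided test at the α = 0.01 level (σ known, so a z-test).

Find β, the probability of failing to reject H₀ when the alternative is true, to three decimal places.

β ≈ 0.766

Standardized effect: d = |μ_{device A} − μ_{device B}| / σ = |1093.5 − 1182.8| / 246.2 = 0.3627
Noncentrality parameter: δ = d·√(n/2) = 0.3627 × √(52/2) = 1.8495
Two-sided α = 0.01 → critical value z_{0.005} = 2.576.
Power = Φ(δ − 2.576) + Φ(−δ − 2.576) = Φ(-0.726) + Φ(-4.425) = 0.2338 + 0.0000 = 0.2338.
Type II error: β = 1 − power = 1 − 0.2338 = 0.7662.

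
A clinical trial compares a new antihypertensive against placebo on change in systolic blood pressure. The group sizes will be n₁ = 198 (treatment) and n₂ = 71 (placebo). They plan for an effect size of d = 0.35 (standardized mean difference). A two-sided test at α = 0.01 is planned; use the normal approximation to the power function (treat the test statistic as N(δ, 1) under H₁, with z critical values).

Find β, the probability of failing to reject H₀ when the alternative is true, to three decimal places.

Noncentrality parameter: δ = d / √(1/n₁ + 1/n₂) = 0.35 / √(1/198 + 1/71) = 2.5302
Critical value for a two-sided test at α = 0.01: z_{α/2} = 2.576.
Power = Φ(δ − 2.576) + Φ(−δ − 2.576) = Φ(-0.046) + Φ(-5.106) = 0.4818 + 0.0000 = 0.4818.
Type II error: β = 1 − power = 1 − 0.4818 = 0.5182.

β ≈ 0.518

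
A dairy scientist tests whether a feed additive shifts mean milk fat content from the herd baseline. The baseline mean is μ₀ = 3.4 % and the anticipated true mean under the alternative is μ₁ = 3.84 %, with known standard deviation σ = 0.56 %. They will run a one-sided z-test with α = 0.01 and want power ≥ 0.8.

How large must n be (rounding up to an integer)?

Standardized effect: d = |μ₁ − μ₀| / σ = |3.84 − 3.4| / 0.56 = 0.7857
For power 0.8 need Φ(δ − z_{0.01}) = 0.8, so δ = z_{0.01} + z_{0.20} = 2.326 + 0.842 = 3.168.
δ = d·√n ⇒ n = (δ/d)² = (3.168 / 0.7857)² = 16.26.
Round up to the next whole unit.

n = 17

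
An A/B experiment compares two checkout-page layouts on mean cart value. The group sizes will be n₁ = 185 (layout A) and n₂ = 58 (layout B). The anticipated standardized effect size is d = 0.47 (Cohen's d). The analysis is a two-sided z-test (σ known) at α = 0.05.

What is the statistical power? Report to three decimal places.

Power ≈ 0.878

Noncentrality parameter: δ = d / √(1/n₁ + 1/n₂) = 0.47 / √(1/185 + 1/58) = 3.1232
Critical value for a two-sided test at α = 0.05: z_{α/2} = 1.960.
Power = Φ(δ − 1.960) + Φ(−δ − 1.960) = Φ(1.163) + Φ(-5.083) = 0.8776 + 0.0000 = 0.8776.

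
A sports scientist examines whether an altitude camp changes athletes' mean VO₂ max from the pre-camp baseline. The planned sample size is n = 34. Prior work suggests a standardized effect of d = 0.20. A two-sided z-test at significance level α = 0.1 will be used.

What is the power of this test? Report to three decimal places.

Power ≈ 0.319

Noncentrality parameter: δ = d·√n = 0.20 × √34 = 1.1662
Critical value for a two-sided test at α = 0.1: z_{α/2} = 1.645.
Power = Φ(δ − 1.645) + Φ(−δ − 1.645) = Φ(-0.479) + Φ(-2.811) = 0.3161 + 0.0025 = 0.3186.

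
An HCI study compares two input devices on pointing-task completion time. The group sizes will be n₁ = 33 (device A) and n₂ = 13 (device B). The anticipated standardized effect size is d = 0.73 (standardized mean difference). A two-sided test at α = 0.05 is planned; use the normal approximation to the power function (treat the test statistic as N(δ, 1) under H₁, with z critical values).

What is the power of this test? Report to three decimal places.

Noncentrality parameter: δ = d / √(1/n₁ + 1/n₂) = 0.73 / √(1/33 + 1/13) = 2.2293
Two-sided α = 0.05 → critical value z_{0.025} = 1.960.
Power = Φ(δ − 1.960) + Φ(−δ − 1.960) = Φ(0.269) + Φ(-4.189) = 0.6062 + 0.0000 = 0.6062.

Power ≈ 0.606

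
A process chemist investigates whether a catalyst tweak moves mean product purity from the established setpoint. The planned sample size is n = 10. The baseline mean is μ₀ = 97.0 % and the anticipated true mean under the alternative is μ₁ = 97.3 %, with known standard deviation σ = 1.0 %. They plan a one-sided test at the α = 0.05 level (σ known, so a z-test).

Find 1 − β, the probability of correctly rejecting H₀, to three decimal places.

Power ≈ 0.243

Standardized effect: d = |μ₁ − μ₀| / σ = |97.3 − 97.0| / 1.0 = 0.3000
Noncentrality parameter: δ = d·√n = 0.3000 × √10 = 0.9487
Critical value for a one-sided test at α = 0.05: z_α = 1.645.
Power = P(Z > 1.645 − δ) = Φ(-0.696) = 0.2432.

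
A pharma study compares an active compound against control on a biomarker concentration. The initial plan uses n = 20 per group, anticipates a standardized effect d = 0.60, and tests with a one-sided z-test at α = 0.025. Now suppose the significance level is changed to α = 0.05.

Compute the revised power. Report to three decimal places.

δ = d·√(n/2) = 0.60 × √(20/2) = 1.8974 (unchanged). New critical value: z_{0.05} = 1.645.
Revised power = Φ(δ − 1.645) = Φ(0.253) = 0.5997.

Power ≈ 0.600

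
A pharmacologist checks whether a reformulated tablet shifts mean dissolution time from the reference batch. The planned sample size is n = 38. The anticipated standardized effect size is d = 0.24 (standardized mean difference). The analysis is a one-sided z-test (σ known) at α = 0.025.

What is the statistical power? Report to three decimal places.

Power ≈ 0.315

Noncentrality parameter: δ = d·√n = 0.24 × √38 = 1.4795
Critical value for a one-sided test at α = 0.025: z_α = 1.960.
Power = Φ(δ − 1.960) = Φ(-0.481) = 0.3154.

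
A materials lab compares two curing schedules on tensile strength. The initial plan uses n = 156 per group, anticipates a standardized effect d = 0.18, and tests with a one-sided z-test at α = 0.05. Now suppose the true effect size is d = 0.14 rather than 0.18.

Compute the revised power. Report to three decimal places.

With d = 0.14: δ = d·√(n/2) = 0.14 × √(156/2) = 1.2364. Critical value z_{0.05} = 1.645.
Revised power = P(Z > 1.645 − δ) = Φ(-0.408) = 0.3415.

Power ≈ 0.341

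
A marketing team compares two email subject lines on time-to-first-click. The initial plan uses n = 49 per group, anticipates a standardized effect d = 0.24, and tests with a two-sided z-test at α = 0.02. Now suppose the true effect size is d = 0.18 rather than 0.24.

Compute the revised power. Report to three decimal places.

With d = 0.18: δ = d·√(n/2) = 0.18 × √(49/2) = 0.8910. Critical value z_{0.01} = 2.326.
Revised power = Φ(δ − 2.326) + Φ(−δ − 2.326) = Φ(-1.435) + Φ(-3.217) = 0.0756 + 0.0006 = 0.0762.

Power ≈ 0.076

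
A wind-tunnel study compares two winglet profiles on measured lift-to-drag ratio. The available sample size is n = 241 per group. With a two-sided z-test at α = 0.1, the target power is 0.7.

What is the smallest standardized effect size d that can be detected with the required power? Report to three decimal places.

d ≈ 0.198

Required noncentrality: δ = z_{0.05} + z_{0.30} = 1.645 + 0.524 = 2.169.
(The second rejection-region term Φ(−δ − z_{α/2}) is negligible and dropped.)
δ = d·√(n/2) ⇒ d = δ/√(n/2) = 2.169/√(241/2) = 0.1976.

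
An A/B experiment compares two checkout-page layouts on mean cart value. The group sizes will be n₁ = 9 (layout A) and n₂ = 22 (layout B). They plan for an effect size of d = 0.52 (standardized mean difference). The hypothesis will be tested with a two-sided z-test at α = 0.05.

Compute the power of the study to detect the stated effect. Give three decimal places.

Noncentrality parameter: δ = d / √(1/n₁ + 1/n₂) = 0.52 / √(1/9 + 1/22) = 1.3142
Critical value for a two-sided test at α = 0.05: z_{α/2} = 1.960.
Power = Φ(δ − 1.960) + Φ(−δ − 1.960) = Φ(-0.646) + Φ(-3.274) = 0.2592 + 0.0005 = 0.2597.

Power ≈ 0.260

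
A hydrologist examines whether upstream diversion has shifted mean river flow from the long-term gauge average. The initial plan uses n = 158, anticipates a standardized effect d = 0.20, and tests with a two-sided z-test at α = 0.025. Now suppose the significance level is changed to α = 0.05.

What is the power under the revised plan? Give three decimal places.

Power ≈ 0.710

δ = d·√n = 0.20 × √158 = 2.5140 (unchanged). New critical value: z_{0.025} = 1.960.
Revised power = Φ(δ − 1.960) + Φ(−δ − 1.960) = Φ(0.554) + Φ(-4.474) = 0.7102 + 0.0000 = 0.7102.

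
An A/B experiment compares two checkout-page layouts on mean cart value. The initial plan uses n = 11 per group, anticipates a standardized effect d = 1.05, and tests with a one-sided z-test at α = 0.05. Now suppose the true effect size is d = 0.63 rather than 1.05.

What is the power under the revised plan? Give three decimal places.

Power ≈ 0.434

With d = 0.63: δ = d·√(n/2) = 0.63 × √(11/2) = 1.4775. Critical value z_{0.05} = 1.645.
Revised power = Φ(δ − 1.645) = Φ(-0.167) = 0.4335.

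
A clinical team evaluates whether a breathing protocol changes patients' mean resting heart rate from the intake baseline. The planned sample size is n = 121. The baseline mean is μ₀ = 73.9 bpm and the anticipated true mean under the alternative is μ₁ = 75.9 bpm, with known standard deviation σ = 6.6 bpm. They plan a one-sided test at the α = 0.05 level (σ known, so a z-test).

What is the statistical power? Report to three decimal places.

Power ≈ 0.954

Standardized effect: d = |μ₁ − μ₀| / σ = |75.9 − 73.9| / 6.6 = 0.3030
Noncentrality parameter: δ = d·√n = 0.3030 × √121 = 3.3333
Critical value for a one-sided test at α = 0.05: z_α = 1.645.
Power = P(Z > 1.645 − δ) = Φ(1.688) = 0.9543.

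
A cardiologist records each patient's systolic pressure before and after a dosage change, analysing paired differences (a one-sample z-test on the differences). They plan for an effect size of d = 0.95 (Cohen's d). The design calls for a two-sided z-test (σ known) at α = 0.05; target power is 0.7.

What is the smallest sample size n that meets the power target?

For power 0.7 need Φ(δ − z_{0.025}) = 0.7, so δ = z_{0.025} + z_{0.30} = 1.960 + 0.524 = 2.484.
(Ignoring the negligible lower-tail rejection probability gives the usual closed-form inversion.)
δ = d·√n ⇒ n = (δ/d)² = (2.484 / 0.95)² = 6.84.
Rounding up, n = 7.

n = 7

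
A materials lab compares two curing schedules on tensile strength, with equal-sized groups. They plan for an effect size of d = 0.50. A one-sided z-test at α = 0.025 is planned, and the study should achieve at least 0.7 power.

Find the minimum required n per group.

For power 0.7 need Φ(δ − z_{0.025}) = 0.7, so δ = z_{0.025} + z_{0.30} = 1.960 + 0.524 = 2.484.
δ = d·√(n/2) ⇒ n = 2(δ/d)² = 2 × (2.484 / 0.50)² = 49.38.
Round up to the next whole unit.

n = 50 per group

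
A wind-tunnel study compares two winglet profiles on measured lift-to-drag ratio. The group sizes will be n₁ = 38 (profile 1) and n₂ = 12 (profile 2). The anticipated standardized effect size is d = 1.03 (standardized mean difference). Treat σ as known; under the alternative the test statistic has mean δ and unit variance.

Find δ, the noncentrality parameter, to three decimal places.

The noncentrality parameter scales effect size by the design's sample-size factor: δ = d / √(1/n₁ + 1/n₂) = 1.03 / √(1/38 + 1/12) = 3.1105

δ ≈ 3.111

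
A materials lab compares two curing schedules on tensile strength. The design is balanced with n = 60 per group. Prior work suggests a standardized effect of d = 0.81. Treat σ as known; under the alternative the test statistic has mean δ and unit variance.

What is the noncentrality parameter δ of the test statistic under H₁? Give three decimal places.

The noncentrality parameter scales effect size by the design's sample-size factor: δ = d·√(n/2) = 0.81 × √(60/2) = 4.4366

δ ≈ 4.437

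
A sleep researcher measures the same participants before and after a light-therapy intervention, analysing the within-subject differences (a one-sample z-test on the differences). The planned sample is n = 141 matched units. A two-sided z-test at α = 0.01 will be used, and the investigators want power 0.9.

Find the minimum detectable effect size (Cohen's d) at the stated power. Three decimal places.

d ≈ 0.325

Need Φ(δ − 2.576) = 0.9, so δ = 2.576 + 1.282 = 3.857.
(Lower-tail contribution to power is negligible for δ > 0.)
δ = d·√n ⇒ d = δ/√n = 3.857/√141 = 0.3249.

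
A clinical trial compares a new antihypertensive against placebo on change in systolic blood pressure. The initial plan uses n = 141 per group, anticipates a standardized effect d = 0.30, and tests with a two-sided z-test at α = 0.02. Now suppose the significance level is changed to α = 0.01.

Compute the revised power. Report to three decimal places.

δ = d·√(n/2) = 0.30 × √(141/2) = 2.5189 (unchanged). New critical value: z_{0.005} = 2.576.
Revised power = Φ(δ − 2.576) + Φ(−δ − 2.576) = Φ(-0.057) + Φ(-5.095) = 0.4773 + 0.0000 = 0.4773.

Power ≈ 0.477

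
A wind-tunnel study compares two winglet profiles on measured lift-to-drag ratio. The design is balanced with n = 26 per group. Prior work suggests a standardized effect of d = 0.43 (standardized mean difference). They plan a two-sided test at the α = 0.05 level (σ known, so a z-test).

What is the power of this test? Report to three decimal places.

Power ≈ 0.341

Noncentrality parameter: δ = d·√(n/2) = 0.43 × √(26/2) = 1.5504
Critical value for a two-sided test at α = 0.05: z_{α/2} = 1.960.
Power = Φ(δ − 1.960) + Φ(−δ − 1.960) = Φ(-0.410) + Φ(-3.510) = 0.3411 + 0.0002 = 0.3413.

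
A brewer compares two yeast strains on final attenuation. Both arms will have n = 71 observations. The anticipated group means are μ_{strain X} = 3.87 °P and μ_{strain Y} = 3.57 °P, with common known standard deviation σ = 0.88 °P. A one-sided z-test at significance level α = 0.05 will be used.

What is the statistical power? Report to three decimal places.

Power ≈ 0.650

Standardized effect: d = |μ_{strain X} − μ_{strain Y}| / σ = |3.87 − 3.57| / 0.88 = 0.3409
Noncentrality parameter: δ = d·√(n/2) = 0.3409 × √(71/2) = 2.0312
Critical value for a one-sided test at α = 0.05: z_α = 1.645.
Power = P(Z > 1.645 − δ) = Φ(0.386) = 0.6504.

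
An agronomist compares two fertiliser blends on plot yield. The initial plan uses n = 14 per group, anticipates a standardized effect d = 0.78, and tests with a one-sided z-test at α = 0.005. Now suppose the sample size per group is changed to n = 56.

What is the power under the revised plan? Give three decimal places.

With n = 56 per group: δ = d·√(n/2) = 0.78 × √(56/2) = 4.1274. Critical value z_{0.005} = 2.576.
Revised power = P(Z > 2.576 − δ) = Φ(1.552) = 0.9396.

Power ≈ 0.940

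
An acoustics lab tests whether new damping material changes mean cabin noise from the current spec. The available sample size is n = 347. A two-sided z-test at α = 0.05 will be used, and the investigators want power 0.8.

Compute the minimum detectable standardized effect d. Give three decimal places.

d ≈ 0.150

Required noncentrality: δ = z_{0.025} + z_{0.20} = 1.960 + 0.842 = 2.802.
(Lower-tail contribution to power is negligible for δ > 0.)
δ = d·√n ⇒ d = δ/√n = 2.802/√347 = 0.1504.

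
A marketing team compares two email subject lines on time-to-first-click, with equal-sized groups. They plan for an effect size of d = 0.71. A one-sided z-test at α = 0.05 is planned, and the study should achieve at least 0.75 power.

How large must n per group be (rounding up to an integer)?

n = 22 per group

Set Φ(δ − 1.645) = 0.75; then δ − 1.645 = Φ⁻¹(0.75) = 0.674, giving δ = 2.319.
δ = d·√(n/2) ⇒ n = 2(δ/d)² = 2 × (2.319 / 0.71)² = 21.34.
Round up to the next whole unit.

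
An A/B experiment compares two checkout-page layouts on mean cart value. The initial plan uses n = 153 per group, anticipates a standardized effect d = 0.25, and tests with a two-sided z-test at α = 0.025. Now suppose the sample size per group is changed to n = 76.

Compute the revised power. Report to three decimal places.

With n = 76 per group: δ = d·√(n/2) = 0.25 × √(76/2) = 1.5411. Critical value z_{0.0125} = 2.241.
Revised power = Φ(δ − 2.241) + Φ(−δ − 2.241) = Φ(-0.700) + Φ(-3.783) = 0.2419 + 0.0001 = 0.2419.

Power ≈ 0.242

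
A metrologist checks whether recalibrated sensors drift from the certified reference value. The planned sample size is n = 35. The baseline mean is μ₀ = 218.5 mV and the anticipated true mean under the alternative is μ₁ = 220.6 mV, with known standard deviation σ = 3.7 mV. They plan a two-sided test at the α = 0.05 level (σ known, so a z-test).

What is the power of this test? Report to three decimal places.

Power ≈ 0.919

Standardized effect: d = |μ₁ − μ₀| / σ = |220.6 − 218.5| / 3.7 = 0.5676
Noncentrality parameter: λ = d·√n = 0.5676 × √35 = 3.3578
Critical value for a two-sided test at α = 0.05: z_{α/2} = 1.960.
Power = Φ(λ − 1.960) + Φ(−λ − 1.960) = Φ(1.398) + Φ(-5.318) = 0.9189 + 0.0000 = 0.9189.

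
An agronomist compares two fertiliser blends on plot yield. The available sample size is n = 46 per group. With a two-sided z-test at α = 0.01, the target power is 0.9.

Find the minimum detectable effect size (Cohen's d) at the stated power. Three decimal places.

Need Φ(δ − 2.576) = 0.9, so δ = 2.576 + 1.282 = 3.857.
(Lower-tail contribution to power is negligible for δ > 0.)
δ = d·√(n/2) ⇒ d = δ/√(n/2) = 3.857/√(46/2) = 0.8043.

d ≈ 0.804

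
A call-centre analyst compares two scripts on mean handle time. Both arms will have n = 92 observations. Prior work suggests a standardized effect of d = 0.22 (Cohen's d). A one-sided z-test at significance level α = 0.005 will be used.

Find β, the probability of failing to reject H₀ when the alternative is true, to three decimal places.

β ≈ 0.861

Noncentrality parameter: δ = d·√(n/2) = 0.22 × √(92/2) = 1.4921
Critical value for a one-sided test at α = 0.005: z_α = 2.576.
Power = P(Z > 2.576 − δ) = Φ(-1.084) = 0.1392.
Type II error: β = 1 − power = 1 − 0.1392 = 0.8608.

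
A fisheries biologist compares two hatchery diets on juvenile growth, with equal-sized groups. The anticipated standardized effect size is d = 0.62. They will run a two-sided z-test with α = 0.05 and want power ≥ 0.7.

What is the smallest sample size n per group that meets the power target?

Set Φ(δ − 1.960) = 0.7; then δ − 1.960 = Φ⁻¹(0.7) = 0.524, giving δ = 2.484.
(For δ > 0 the lower-tail rejection region contributes negligibly to power, so the one-term inversion is standard.)
δ = d·√(n/2) ⇒ n = 2(δ/d)² = 2 × (2.484 / 0.62)² = 32.11.
Round up to the next whole unit.

n = 33 per group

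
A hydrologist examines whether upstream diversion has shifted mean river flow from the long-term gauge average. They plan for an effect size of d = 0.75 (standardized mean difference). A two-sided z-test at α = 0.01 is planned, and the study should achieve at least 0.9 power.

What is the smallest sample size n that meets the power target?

For power 0.9 need Φ(δ − z_{0.005}) = 0.9, so δ = z_{0.005} + z_{0.10} = 2.576 + 1.282 = 3.857.
(Ignoring the negligible lower-tail rejection probability gives the usual closed-form inversion.)
δ = d·√n ⇒ n = (δ/d)² = (3.857 / 0.75)² = 26.45.
Round up to the next whole unit.

n = 27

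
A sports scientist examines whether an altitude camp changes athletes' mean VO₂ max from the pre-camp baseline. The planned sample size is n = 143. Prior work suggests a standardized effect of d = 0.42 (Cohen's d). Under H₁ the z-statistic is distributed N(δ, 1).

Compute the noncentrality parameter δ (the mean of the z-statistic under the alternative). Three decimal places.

δ ≈ 5.022

δ = d·√n = 0.42 × √143 = 5.0225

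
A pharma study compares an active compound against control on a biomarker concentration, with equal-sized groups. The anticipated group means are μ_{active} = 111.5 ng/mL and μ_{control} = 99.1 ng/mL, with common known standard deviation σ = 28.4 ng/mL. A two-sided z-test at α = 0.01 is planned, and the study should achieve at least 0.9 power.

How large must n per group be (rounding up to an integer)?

Standardized effect: d = |μ_{active} − μ_{control}| / σ = |111.5 − 99.1| / 28.4 = 0.4366
Set Φ(δ − 2.576) = 0.9; then δ − 2.576 = Φ⁻¹(0.9) = 1.282, giving δ = 3.857.
(The Φ(−δ − z_{α/2}) term is vanishingly small for δ > 0 and is dropped in the standard sample-size formula.)
δ = d·√(n/2) ⇒ n = 2(δ/d)² = 2 × (3.857 / 0.4366)² = 156.10.
Round up to the next whole unit.

n = 157 per group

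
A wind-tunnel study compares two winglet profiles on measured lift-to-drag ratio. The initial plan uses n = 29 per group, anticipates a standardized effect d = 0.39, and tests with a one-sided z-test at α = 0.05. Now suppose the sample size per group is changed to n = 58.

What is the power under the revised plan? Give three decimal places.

Power ≈ 0.676

With n = 58 per group: δ = d·√(n/2) = 0.39 × √(58/2) = 2.1002. Critical value z_{0.05} = 1.645.
Revised power = Φ(δ − 1.645) = Φ(0.455) = 0.6756.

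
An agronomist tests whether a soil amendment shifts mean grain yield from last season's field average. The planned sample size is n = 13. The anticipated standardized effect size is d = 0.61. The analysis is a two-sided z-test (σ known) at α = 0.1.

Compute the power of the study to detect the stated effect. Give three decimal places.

Power ≈ 0.710

Noncentrality parameter: δ = d·√n = 0.61 × √13 = 2.1994
Two-sided α = 0.1 → critical value z_{0.05} = 1.645.
Power = Φ(δ − 1.645) + Φ(−δ − 1.645) = Φ(0.555) + Φ(-3.844) = 0.7104 + 0.0001 = 0.7105.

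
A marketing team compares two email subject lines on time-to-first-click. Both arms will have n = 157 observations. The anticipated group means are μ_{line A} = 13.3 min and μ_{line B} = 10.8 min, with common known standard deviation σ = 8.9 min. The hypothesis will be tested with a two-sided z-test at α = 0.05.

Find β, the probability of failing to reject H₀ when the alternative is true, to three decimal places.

β ≈ 0.298

Standardized effect: d = |μ_{line A} − μ_{line B}| / σ = |13.3 − 10.8| / 8.9 = 0.2809
Noncentrality parameter: δ = d·√(n/2) = 0.2809 × √(157/2) = 2.4888
Critical value for a two-sided test at α = 0.05: z_{α/2} = 1.960.
Power = Φ(δ − 1.960) + Φ(−δ − 1.960) = Φ(0.529) + Φ(-4.449) = 0.7015 + 0.0000 = 0.7015.
Type II error: β = 1 − power = 1 − 0.7015 = 0.2985.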